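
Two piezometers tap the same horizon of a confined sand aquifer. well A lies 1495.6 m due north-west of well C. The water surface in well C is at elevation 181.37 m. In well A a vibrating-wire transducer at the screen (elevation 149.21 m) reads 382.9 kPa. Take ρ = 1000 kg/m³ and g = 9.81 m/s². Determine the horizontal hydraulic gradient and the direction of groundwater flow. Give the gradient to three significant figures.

Total head at well C: h = 181.37 m (water level in the piezometer is the total head).
Pressure head at well A: ψ = P/(ρg) = 382.9×1000 / (1000 × 9.81) = 39.03 m.
Total head at well A: h = z + ψ = 149.21 + 39.03 = 188.24 m.
Head difference: h(well C) − h(well A) = 181.37 − 188.24 = -6.87 m.
Hydraulic gradient: i = |Δh| / L = 6.87 / 1495.6 = 0.00459.
Flow is from higher to lower head: from well A toward well C, i.e. toward the south-east.

i ≈ 0.00459; groundwater flows toward the south-east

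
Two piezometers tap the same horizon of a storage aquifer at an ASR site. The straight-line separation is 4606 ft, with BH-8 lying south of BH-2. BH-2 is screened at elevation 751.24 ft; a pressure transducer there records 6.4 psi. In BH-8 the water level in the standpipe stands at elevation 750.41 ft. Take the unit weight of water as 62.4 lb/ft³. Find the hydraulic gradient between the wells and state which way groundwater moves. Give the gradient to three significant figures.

Pressure head at BH-2: ψ = 144·P/γ = 144 × 6.4 / 62.4 = 14.77 ft.
Total head at BH-2: h = z + ψ = 751.24 + 14.77 = 766.01 ft.
Total head at BH-8: h = 750.41 ft (water level in the piezometer is the total head).
Head difference: h(BH-2) − h(BH-8) = 766.01 − 750.41 = 15.60 ft.
Hydraulic gradient: i = |Δh| / L = 15.60 / 4606 = 0.00339.
Flow is from higher to lower head: from BH-2 toward BH-8, i.e. toward the south.

i ≈ 0.00339; groundwater flows toward the south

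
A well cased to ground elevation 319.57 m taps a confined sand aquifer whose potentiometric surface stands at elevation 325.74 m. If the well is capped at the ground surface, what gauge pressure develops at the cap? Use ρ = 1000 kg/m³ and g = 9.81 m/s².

Head above the cap: Δh = 325.74 − 319.57 = 6.17 m.
P = ρgΔh = 1000 × 9.81 × 6.17 = 60528 Pa ≈ 60.5 kPa.

P ≈ 60.5 kPa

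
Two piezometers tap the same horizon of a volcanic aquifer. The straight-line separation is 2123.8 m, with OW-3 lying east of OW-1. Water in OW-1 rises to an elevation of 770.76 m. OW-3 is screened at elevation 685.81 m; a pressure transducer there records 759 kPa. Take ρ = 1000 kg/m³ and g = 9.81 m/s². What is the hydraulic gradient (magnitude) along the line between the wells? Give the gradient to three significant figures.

Total head at OW-1: h = 770.76 m (water level in the piezometer is the total head).
Pressure head at OW-3: ψ = P/(ρg) = 759×1000 / (1000 × 9.81) = 77.37 m.
Total head at OW-3: h = z + ψ = 685.81 + 77.37 = 763.18 m.
Head difference: h(OW-1) − h(OW-3) = 770.76 − 763.18 = 7.58 m.
Hydraulic gradient: i = |Δh| / L = 7.58 / 2123.8 = 0.00357.

i ≈ 0.00357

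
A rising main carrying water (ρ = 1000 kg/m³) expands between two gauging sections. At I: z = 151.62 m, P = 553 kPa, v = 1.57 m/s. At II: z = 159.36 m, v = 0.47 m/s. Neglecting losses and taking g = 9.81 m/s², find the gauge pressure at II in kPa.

P₂ ≈ 478 kPa

Pressure head at I: ψ₁ = P₁/(ρg) = 553×1000 / (1000 × 9.81) = 56.37 m.
Velocity heads: v₁²/2g = 1.57²/19.62 = 0.126 m; v₂²/2g = 0.47²/19.62 = 0.011 m.
Total head H = z₁ + ψ₁ + v₁²/2g = 151.62 + 56.37 + 0.126 = 208.12 m.
ψ₂ = H − z₂ − v₂²/2g = 208.12 − 159.36 − 0.011 = 48.75 m.
P₂ = ρgψ₂ = 1000 × 9.81 × 48.75 ≈ 478 kPa.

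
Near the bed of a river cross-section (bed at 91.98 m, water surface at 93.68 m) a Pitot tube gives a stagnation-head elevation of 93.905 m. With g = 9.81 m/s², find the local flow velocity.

v ≈ 2.10 m/s

Near the bed, under hydrostatic conditions, the piezometric head (z + ψ) equals the free-surface elevation, 93.68 m.
Velocity head = total − piezometric = 93.905 − 93.68 = 0.225 m.
v = √(2g·h_v) = √(2 × 9.81 × 0.225) = 2.10 m/s.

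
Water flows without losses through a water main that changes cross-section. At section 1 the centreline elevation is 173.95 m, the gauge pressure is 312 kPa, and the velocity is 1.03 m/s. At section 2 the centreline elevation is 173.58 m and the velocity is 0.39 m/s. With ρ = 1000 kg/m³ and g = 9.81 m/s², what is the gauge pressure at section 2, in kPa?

Pressure head at 1: ψ₁ = P₁/(ρg) = 312×1000 / (1000 × 9.81) = 31.80 m.
Velocity heads: v₁²/2g = 1.03²/19.62 = 0.054 m; v₂²/2g = 0.39²/19.62 = 0.008 m.
Total head H = z₁ + ψ₁ + v₁²/2g = 173.95 + 31.80 + 0.054 = 205.80 m.
ψ₂ = H − z₂ − v₂²/2g = 205.80 − 173.58 − 0.008 = 32.21 m.
P₂ = ρgψ₂ = 1000 × 9.81 × 32.21 ≈ 316 kPa.

P₂ ≈ 316 kPa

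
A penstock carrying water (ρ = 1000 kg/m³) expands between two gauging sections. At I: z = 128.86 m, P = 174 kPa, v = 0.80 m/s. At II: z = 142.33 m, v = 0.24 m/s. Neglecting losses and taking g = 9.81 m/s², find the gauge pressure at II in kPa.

Pressure head at I: ψ₁ = P₁/(ρg) = 174×1000 / (1000 × 9.81) = 17.74 m.
Velocity heads: v₁²/2g = 0.80²/19.62 = 0.033 m; v₂²/2g = 0.24²/19.62 = 0.003 m.
Total head H = z₁ + ψ₁ + v₁²/2g = 128.86 + 17.74 + 0.033 = 146.63 m.
ψ₂ = H − z₂ − v₂²/2g = 146.63 − 142.33 − 0.003 = 4.30 m.
P₂ = ρgψ₂ = 1000 × 9.81 × 4.30 ≈ 42.2 kPa.

P₂ ≈ 42.2 kPa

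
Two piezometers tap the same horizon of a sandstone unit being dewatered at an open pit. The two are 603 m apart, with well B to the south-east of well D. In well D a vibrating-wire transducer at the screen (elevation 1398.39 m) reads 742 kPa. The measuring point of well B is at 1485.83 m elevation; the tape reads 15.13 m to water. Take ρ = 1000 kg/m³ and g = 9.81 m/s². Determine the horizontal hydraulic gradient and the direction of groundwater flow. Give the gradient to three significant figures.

i ≈ 0.00552; groundwater flows toward the south-east

Pressure head at well D: ψ = P/(ρg) = 742×1000 / (1000 × 9.81) = 75.64 m.
Total head at well D: h = z + ψ = 1398.39 + 75.64 = 1474.03 m.
Total head at well B: h = 1485.83 − 15.13 = 1470.70 m.
Head difference: h(well D) − h(well B) = 1474.03 − 1470.70 = 3.33 m.
Hydraulic gradient: i = |Δh| / L = 3.33 / 603 = 0.00552.
Flow is from higher to lower head: from well D toward well B, i.e. toward the south-east.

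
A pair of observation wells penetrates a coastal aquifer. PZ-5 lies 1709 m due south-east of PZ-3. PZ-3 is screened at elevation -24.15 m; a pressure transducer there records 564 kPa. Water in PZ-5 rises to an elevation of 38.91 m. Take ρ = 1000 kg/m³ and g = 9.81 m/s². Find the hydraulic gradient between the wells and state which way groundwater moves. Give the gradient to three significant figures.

i ≈ 0.00326; groundwater flows toward the north-west

Pressure head at PZ-3: ψ = P/(ρg) = 564×1000 / (1000 × 9.81) = 57.49 m.
Total head at PZ-3: h = z + ψ = -24.15 + 57.49 = 33.34 m.
Total head at PZ-5: h = 38.91 m (water level in the piezometer is the total head).
Head difference: h(PZ-3) − h(PZ-5) = 33.34 − 38.91 = -5.57 m.
Hydraulic gradient: i = |Δh| / L = 5.57 / 1709 = 0.00326.
Flow is from higher to lower head: from PZ-5 toward PZ-3, i.e. toward the north-west.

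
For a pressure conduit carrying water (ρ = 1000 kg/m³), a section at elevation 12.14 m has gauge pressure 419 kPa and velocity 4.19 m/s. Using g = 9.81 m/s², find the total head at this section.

Pressure head ψ = P/(ρg) = 419×1000 / (1000 × 9.81) = 42.71 m.
Velocity head = v²/(2g) = 4.19² / (2 × 9.81) = 0.895 m.
h = z + ψ + v²/(2g) = 12.14 + 42.71 + 0.895 = 55.75 m.

h ≈ 55.75 m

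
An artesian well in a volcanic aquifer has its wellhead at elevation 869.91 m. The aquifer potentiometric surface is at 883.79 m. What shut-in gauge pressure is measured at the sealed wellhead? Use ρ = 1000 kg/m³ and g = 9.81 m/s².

P ≈ 136 kPa

Head above the cap: Δh = 883.79 − 869.91 = 13.88 m.
P = ρgΔh = 1000 × 9.81 × 13.88 = 136163 Pa ≈ 136 kPa.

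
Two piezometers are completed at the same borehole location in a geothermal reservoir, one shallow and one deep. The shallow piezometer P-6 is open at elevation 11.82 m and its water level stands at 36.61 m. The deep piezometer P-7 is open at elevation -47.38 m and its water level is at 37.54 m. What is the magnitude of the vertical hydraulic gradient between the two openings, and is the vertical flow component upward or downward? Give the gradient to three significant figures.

|i_v| ≈ 0.0157; vertical flow is upward

Total head at P-6: h = 36.61 m (water level in the standpipe).
Total head at P-7: h = 37.54 m.
Δh = h(P-6) − h(P-7) = 36.61 − 37.54 = -0.93 m.
Vertical separation Δz = 11.82 − (-47.38) = 59.20 m.
|i_v| = |Δh| / Δz = 0.93 / 59.20 = 0.0157.
Head is higher in the deep piezometer, so vertical flow is upward (discharge condition).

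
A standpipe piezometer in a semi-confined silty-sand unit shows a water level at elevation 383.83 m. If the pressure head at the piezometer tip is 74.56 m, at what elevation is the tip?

z ≈ 309.27 m

z = h − ψ = 383.83 − 74.56 = 309.27 m.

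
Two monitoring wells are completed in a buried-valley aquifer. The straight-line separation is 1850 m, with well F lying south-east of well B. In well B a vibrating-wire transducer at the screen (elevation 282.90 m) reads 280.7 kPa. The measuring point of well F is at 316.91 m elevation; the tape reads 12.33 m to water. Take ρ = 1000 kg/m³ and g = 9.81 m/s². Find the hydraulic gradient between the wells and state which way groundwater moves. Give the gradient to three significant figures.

i ≈ 0.00375; groundwater flows toward the south-east

Pressure head at well B: ψ = P/(ρg) = 280.7×1000 / (1000 × 9.81) = 28.61 m.
Total head at well B: h = z + ψ = 282.90 + 28.61 = 311.51 m.
Total head at well F: h = 316.91 − 12.33 = 304.58 m.
Head difference: h(well B) − h(well F) = 311.51 − 304.58 = 6.93 m.
Hydraulic gradient: i = |Δh| / L = 6.93 / 1850 = 0.00375.
Flow is from higher to lower head: from well B toward well F, i.e. toward the south-east.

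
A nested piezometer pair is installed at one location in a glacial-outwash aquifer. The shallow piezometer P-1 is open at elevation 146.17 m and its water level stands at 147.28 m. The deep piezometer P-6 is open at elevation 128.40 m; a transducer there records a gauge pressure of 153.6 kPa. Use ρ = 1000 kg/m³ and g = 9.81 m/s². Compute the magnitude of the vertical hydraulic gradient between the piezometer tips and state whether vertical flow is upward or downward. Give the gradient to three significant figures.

Total head at P-1: h = 147.28 m (water level in the standpipe).
Pressure head at P-6: ψ = P/(ρg) = 153.6×1000 / (1000 × 9.81) = 15.66 m.
Total head at P-6: h = z + ψ = 128.40 + 15.66 = 144.06 m.
Δh = h(P-1) − h(P-6) = 147.28 − 144.06 = 3.22 m.
Vertical separation Δz = 146.17 − 128.40 = 17.77 m.
|i_v| = |Δh| / Δz = 3.22 / 17.77 = 0.181.
Head is higher in the shallow piezometer, so vertical flow is downward (recharge condition).

|i_v| ≈ 0.181; vertical flow is downward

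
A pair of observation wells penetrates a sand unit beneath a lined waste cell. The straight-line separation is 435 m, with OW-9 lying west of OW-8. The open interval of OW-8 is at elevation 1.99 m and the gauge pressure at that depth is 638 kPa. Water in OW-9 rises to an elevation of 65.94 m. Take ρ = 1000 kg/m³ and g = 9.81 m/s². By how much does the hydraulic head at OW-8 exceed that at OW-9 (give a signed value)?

Pressure head at OW-8: ψ = P/(ρg) = 638×1000 / (1000 × 9.81) = 65.04 m.
Total head at OW-8: h = z + ψ = 1.99 + 65.04 = 67.03 m.
Total head at OW-9: h = 65.94 m (water level in the piezometer is the total head).
Head difference: h(OW-8) − h(OW-9) = 67.03 − 65.94 = 1.09 m.

Δh ≈ 1.09 m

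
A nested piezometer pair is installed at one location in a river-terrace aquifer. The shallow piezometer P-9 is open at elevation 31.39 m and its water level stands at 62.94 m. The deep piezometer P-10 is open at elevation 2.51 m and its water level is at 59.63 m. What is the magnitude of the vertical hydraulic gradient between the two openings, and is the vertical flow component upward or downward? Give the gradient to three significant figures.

|i_v| ≈ 0.115; vertical flow is downward

Total head at P-9: h = 62.94 m (water level in the standpipe).
Total head at P-10: h = 59.63 m.
Δh = h(P-9) − h(P-10) = 62.94 − 59.63 = 3.31 m.
Vertical separation Δz = 31.39 − 2.51 = 28.88 m.
|i_v| = |Δh| / Δz = 3.31 / 28.88 = 0.115.
Head is higher in the shallow piezometer, so vertical flow is downward (recharge condition).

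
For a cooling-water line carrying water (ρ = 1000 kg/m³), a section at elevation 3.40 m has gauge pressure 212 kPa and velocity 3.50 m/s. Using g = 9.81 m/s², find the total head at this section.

Pressure head ψ = P/(ρg) = 212×1000 / (1000 × 9.81) = 21.61 m.
Velocity head = v²/(2g) = 3.50² / (2 × 9.81) = 0.624 m.
h = z + ψ + v²/(2g) = 3.40 + 21.61 + 0.624 = 25.63 m.

h ≈ 25.63 m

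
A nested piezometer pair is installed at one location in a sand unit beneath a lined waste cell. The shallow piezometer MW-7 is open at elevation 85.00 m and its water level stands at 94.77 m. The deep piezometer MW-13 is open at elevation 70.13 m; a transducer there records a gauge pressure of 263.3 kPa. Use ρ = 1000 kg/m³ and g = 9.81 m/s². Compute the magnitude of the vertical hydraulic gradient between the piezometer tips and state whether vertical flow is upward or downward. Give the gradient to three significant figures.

|i_v| ≈ 0.148; vertical flow is upward

Total head at MW-7: h = 94.77 m (water level in the standpipe).
Pressure head at MW-13: ψ = P/(ρg) = 263.3×1000 / (1000 × 9.81) = 26.84 m.
Total head at MW-13: h = z + ψ = 70.13 + 26.84 = 96.97 m.
Δh = h(MW-7) − h(MW-13) = 94.77 − 96.97 = -2.20 m.
Vertical separation Δz = 85.00 − 70.13 = 14.87 m.
|i_v| = |Δh| / Δz = 2.20 / 14.87 = 0.148.
Head is higher in the deep piezometer, so vertical flow is upward (discharge condition).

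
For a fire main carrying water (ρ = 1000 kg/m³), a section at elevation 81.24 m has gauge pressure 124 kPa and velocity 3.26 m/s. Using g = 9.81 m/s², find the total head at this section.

h ≈ 94.42 m

Pressure head ψ = P/(ρg) = 124×1000 / (1000 × 9.81) = 12.64 m.
Velocity head = v²/(2g) = 3.26² / (2 × 9.81) = 0.542 m.
h = z + ψ + v²/(2g) = 81.24 + 12.64 + 0.542 = 94.42 m.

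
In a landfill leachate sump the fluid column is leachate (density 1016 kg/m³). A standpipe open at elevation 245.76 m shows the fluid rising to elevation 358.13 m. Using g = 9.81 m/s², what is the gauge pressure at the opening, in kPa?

Pressure head ψ = h − z = 358.13 − 245.76 = 112.37 m.
P = ρgψ = 1016 × 9.81 × 112.37 = 1119987 Pa ≈ 1120 kPa.

P ≈ 1120 kPa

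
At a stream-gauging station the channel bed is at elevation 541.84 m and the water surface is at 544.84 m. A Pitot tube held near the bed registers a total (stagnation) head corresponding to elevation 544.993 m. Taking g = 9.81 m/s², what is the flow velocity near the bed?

v ≈ 1.73 m/s

Near the bed, under hydrostatic conditions, the piezometric head (z + ψ) equals the free-surface elevation, 544.84 m.
Velocity head = total − piezometric = 544.993 − 544.84 = 0.153 m.
v = √(2g·h_v) = √(2 × 9.81 × 0.153) = 1.73 m/s.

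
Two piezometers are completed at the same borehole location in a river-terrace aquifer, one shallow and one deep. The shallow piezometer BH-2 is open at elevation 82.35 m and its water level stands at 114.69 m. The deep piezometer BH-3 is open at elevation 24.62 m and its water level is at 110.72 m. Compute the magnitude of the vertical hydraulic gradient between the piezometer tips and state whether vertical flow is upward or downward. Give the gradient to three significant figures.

|i_v| ≈ 0.0688; vertical flow is downward

Total head at BH-2: h = 114.69 m (water level in the standpipe).
Total head at BH-3: h = 110.72 m.
Δh = h(BH-2) − h(BH-3) = 114.69 − 110.72 = 3.97 m.
Vertical separation Δz = 82.35 − 24.62 = 57.73 m.
|i_v| = |Δh| / Δz = 3.97 / 57.73 = 0.0688.
Head is higher in the shallow piezometer, so vertical flow is downward (recharge condition).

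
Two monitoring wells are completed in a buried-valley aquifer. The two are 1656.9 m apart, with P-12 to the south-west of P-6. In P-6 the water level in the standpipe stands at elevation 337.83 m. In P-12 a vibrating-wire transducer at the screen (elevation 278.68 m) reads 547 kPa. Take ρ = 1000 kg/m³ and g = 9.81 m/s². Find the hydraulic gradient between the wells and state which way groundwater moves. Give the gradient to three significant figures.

Total head at P-6: h = 337.83 m (water level in the piezometer is the total head).
Pressure head at P-12: ψ = P/(ρg) = 547×1000 / (1000 × 9.81) = 55.76 m.
Total head at P-12: h = z + ψ = 278.68 + 55.76 = 334.44 m.
Head difference: h(P-6) − h(P-12) = 337.83 − 334.44 = 3.39 m.
Hydraulic gradient: i = |Δh| / L = 3.39 / 1656.9 = 0.00205.
Flow is from higher to lower head: from P-6 toward P-12, i.e. toward the south-west.

i ≈ 0.00205; groundwater flows toward the south-west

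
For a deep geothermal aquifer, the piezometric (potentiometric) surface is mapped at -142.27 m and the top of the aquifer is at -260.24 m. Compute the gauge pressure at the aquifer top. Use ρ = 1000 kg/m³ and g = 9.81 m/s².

Pressure head at the aquifer top: ψ = h − z = -142.27 − (-260.24) = 117.97 m.
P = ρgψ = 1000 × 9.81 × 117.97 = 1157286 Pa ≈ 1160 kPa.

P ≈ 1160 kPa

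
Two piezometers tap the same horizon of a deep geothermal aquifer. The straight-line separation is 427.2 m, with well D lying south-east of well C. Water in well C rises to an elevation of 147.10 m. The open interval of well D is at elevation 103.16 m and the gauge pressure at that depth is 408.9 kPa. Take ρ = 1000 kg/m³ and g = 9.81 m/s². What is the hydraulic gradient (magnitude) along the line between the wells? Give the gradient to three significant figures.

Total head at well C: h = 147.10 m (water level in the piezometer is the total head).
Pressure head at well D: ψ = P/(ρg) = 408.9×1000 / (1000 × 9.81) = 41.68 m.
Total head at well D: h = z + ψ = 103.16 + 41.68 = 144.84 m.
Head difference: h(well C) − h(well D) = 147.10 − 144.84 = 2.26 m.
Hydraulic gradient: i = |Δh| / L = 2.26 / 427.2 = 0.00529.

i ≈ 0.00529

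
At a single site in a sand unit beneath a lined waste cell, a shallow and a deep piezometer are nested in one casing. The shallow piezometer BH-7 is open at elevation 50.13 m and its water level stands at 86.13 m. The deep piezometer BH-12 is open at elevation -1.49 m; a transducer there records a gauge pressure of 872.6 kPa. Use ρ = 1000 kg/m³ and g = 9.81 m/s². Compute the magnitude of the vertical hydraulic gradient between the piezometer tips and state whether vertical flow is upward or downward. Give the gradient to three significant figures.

Total head at BH-7: h = 86.13 m (water level in the standpipe).
Pressure head at BH-12: ψ = P/(ρg) = 872.6×1000 / (1000 × 9.81) = 88.95 m.
Total head at BH-12: h = z + ψ = -1.49 + 88.95 = 87.46 m.
Δh = h(BH-7) − h(BH-12) = 86.13 − 87.46 = -1.33 m.
Vertical separation Δz = 50.13 − (-1.49) = 51.62 m.
|i_v| = |Δh| / Δz = 1.33 / 51.62 = 0.0258.
Head is higher in the deep piezometer, so vertical flow is upward (discharge condition).

|i_v| ≈ 0.0258; vertical flow is upward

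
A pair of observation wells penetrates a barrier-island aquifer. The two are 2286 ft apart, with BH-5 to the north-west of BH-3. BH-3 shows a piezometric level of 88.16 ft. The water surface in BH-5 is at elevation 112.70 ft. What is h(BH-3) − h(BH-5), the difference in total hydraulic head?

Δh ≈ -24.54 ft

Total head at BH-3: h = 88.16 ft (water level in the piezometer is the total head).
Total head at BH-5: h = 112.70 ft (water level in the piezometer is the total head).
Head difference: h(BH-3) − h(BH-5) = 88.16 − 112.70 = -24.54 ft.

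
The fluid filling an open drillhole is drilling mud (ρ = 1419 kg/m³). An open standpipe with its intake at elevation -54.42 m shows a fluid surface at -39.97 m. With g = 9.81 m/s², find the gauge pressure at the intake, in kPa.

P ≈ 201 kPa

Pressure head ψ = h − z = -39.97 − (-54.42) = 14.45 m.
P = ρgψ = 1419 × 9.81 × 14.45 = 201150 Pa ≈ 201 kPa.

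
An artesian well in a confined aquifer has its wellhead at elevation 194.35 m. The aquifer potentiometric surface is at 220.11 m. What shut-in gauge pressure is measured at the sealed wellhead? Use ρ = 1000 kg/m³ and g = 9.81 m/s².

P ≈ 253 kPa

Head above the cap: Δh = 220.11 − 194.35 = 25.76 m.
P = ρgΔh = 1000 × 9.81 × 25.76 = 252706 Pa ≈ 253 kPa.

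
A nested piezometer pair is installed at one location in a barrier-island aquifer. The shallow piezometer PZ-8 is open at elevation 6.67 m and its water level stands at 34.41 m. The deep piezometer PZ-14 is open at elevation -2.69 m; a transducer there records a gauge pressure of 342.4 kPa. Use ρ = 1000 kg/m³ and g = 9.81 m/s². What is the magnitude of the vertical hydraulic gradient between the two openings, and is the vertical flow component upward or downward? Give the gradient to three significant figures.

Total head at PZ-8: h = 34.41 m (water level in the standpipe).
Pressure head at PZ-14: ψ = P/(ρg) = 342.4×1000 / (1000 × 9.81) = 34.90 m.
Total head at PZ-14: h = z + ψ = -2.69 + 34.90 = 32.21 m.
Δh = h(PZ-8) − h(PZ-14) = 34.41 − 32.21 = 2.20 m.
Vertical separation Δz = 6.67 − (-2.69) = 9.36 m.
|i_v| = |Δh| / Δz = 2.20 / 9.36 = 0.235.
Head is higher in the shallow piezometer, so vertical flow is downward (recharge condition).

|i_v| ≈ 0.235; vertical flow is downward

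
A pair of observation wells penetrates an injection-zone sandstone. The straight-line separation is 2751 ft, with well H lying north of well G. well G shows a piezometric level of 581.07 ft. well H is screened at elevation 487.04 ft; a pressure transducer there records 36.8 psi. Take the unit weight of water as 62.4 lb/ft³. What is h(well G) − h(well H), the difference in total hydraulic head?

Δh ≈ 9.11 ft

Total head at well G: h = 581.07 ft (water level in the piezometer is the total head).
Pressure head at well H: ψ = 144·P/γ = 144 × 36.8 / 62.4 = 84.92 ft.
Total head at well H: h = z + ψ = 487.04 + 84.92 = 571.96 ft.
Head difference: h(well G) − h(well H) = 581.07 − 571.96 = 9.11 ft.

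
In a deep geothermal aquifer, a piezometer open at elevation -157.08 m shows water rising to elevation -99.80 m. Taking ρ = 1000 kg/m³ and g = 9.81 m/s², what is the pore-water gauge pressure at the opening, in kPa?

Pressure head ψ = h − z = -99.80 − (-157.08) = 57.28 m.
P = ρgψ = 1000 × 9.81 × 57.28 = 561917 Pa ≈ 562 kPa.

P ≈ 562 kPa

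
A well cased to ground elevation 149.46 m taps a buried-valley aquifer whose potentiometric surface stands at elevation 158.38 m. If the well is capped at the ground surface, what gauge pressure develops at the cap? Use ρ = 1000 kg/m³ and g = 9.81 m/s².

Head above the cap: Δh = 158.38 − 149.46 = 8.92 m.
P = ρgΔh = 1000 × 9.81 × 8.92 = 87505 Pa ≈ 87.5 kPa.

P ≈ 87.5 kPa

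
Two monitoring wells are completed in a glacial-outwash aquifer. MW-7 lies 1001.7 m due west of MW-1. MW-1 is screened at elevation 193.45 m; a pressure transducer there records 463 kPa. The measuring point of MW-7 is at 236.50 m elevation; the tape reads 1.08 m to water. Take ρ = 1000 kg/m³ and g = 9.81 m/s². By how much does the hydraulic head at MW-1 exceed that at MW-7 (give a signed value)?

Δh ≈ 5.23 m

Pressure head at MW-1: ψ = P/(ρg) = 463×1000 / (1000 × 9.81) = 47.20 m.
Total head at MW-1: h = z + ψ = 193.45 + 47.20 = 240.65 m.
Total head at MW-7: h = 236.50 − 1.08 = 235.42 m.
Head difference: h(MW-1) − h(MW-7) = 240.65 − 235.42 = 5.23 m.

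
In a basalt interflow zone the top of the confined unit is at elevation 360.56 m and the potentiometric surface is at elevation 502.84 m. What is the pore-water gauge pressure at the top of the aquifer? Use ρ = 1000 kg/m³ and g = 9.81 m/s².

P ≈ 1400 kPa

Pressure head at the aquifer top: ψ = h − z = 502.84 − 360.56 = 142.28 m.
P = ρgψ = 1000 × 9.81 × 142.28 = 1395767 Pa ≈ 1400 kPa.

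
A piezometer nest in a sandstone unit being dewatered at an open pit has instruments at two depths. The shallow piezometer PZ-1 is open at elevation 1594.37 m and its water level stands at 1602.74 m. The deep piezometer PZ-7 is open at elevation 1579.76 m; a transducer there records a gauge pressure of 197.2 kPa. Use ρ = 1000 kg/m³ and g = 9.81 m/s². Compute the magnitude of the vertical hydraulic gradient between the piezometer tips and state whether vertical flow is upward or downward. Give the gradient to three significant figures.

Total head at PZ-1: h = 1602.74 m (water level in the standpipe).
Pressure head at PZ-7: ψ = P/(ρg) = 197.2×1000 / (1000 × 9.81) = 20.10 m.
Total head at PZ-7: h = z + ψ = 1579.76 + 20.10 = 1599.86 m.
Δh = h(PZ-1) − h(PZ-7) = 1602.74 − 1599.86 = 2.88 m.
Vertical separation Δz = 1594.37 − 1579.76 = 14.61 m.
|i_v| = |Δh| / Δz = 2.88 / 14.61 = 0.197.
Head is higher in the shallow piezometer, so vertical flow is downward (recharge condition).

|i_v| ≈ 0.197; vertical flow is downward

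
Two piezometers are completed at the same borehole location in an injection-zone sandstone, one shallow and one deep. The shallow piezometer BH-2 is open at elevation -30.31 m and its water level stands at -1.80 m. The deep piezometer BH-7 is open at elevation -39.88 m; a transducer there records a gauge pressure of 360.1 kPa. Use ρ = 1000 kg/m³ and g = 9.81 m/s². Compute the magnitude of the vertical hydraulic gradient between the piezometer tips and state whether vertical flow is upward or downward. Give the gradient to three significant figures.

Total head at BH-2: h = -1.80 m (water level in the standpipe).
Pressure head at BH-7: ψ = P/(ρg) = 360.1×1000 / (1000 × 9.81) = 36.71 m.
Total head at BH-7: h = z + ψ = -39.88 + 36.71 = -3.17 m.
Δh = h(BH-2) − h(BH-7) = -1.80 − (-3.17) = 1.37 m.
Vertical separation Δz = -30.31 − (-39.88) = 9.57 m.
|i_v| = |Δh| / Δz = 1.37 / 9.57 = 0.143.
Head is higher in the shallow piezometer, so vertical flow is downward (recharge condition).

|i_v| ≈ 0.143; vertical flow is downward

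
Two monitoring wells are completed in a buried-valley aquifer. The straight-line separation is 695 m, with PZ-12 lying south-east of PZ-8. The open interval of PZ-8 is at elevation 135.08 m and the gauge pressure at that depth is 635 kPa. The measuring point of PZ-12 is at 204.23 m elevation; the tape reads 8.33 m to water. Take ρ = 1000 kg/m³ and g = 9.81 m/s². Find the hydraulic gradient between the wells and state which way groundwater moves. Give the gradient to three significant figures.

i ≈ 0.00563; groundwater flows toward the south-east

Pressure head at PZ-8: ψ = P/(ρg) = 635×1000 / (1000 × 9.81) = 64.73 m.
Total head at PZ-8: h = z + ψ = 135.08 + 64.73 = 199.81 m.
Total head at PZ-12: h = 204.23 − 8.33 = 195.90 m.
Head difference: h(PZ-8) − h(PZ-12) = 199.81 − 195.90 = 3.91 m.
Hydraulic gradient: i = |Δh| / L = 3.91 / 695 = 0.00563.
Flow is from higher to lower head: from PZ-8 toward PZ-12, i.e. toward the south-east.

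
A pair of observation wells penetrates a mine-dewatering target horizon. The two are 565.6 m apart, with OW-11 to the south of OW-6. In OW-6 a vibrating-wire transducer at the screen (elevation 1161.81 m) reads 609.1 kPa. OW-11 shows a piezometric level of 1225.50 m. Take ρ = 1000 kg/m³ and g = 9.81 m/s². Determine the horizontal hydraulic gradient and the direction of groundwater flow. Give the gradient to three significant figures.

Pressure head at OW-6: ψ = P/(ρg) = 609.1×1000 / (1000 × 9.81) = 62.09 m.
Total head at OW-6: h = z + ψ = 1161.81 + 62.09 = 1223.90 m.
Total head at OW-11: h = 1225.50 m (water level in the piezometer is the total head).
Head difference: h(OW-6) − h(OW-11) = 1223.90 − 1225.50 = -1.60 m.
Hydraulic gradient: i = |Δh| / L = 1.60 / 565.6 = 0.00283.
Flow is from higher to lower head: from OW-11 toward OW-6, i.e. toward the north.

i ≈ 0.00283; groundwater flows toward the north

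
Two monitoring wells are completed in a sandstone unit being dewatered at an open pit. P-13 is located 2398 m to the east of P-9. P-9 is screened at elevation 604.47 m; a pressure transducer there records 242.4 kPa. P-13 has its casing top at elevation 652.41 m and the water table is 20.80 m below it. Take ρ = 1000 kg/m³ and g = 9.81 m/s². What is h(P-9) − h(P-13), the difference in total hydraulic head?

Δh ≈ -2.43 m

Pressure head at P-9: ψ = P/(ρg) = 242.4×1000 / (1000 × 9.81) = 24.71 m.
Total head at P-9: h = z + ψ = 604.47 + 24.71 = 629.18 m.
Total head at P-13: h = 652.41 − 20.80 = 631.61 m.
Head difference: h(P-9) − h(P-13) = 629.18 − 631.61 = -2.43 m.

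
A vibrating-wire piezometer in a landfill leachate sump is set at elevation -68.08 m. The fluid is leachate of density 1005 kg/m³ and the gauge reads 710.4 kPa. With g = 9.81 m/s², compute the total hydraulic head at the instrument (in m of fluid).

h ≈ 3.98 m

ψ = P/(ρg) = 710.4×1000 / (1005 × 9.81) = 72.06 m.
h = z + ψ = -68.08 + 72.06 = 3.98 m.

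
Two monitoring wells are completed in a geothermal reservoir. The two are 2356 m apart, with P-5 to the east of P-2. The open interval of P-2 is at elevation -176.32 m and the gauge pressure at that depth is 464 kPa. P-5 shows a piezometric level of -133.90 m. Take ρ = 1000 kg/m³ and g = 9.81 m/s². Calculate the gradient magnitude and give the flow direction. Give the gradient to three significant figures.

Pressure head at P-2: ψ = P/(ρg) = 464×1000 / (1000 × 9.81) = 47.30 m.
Total head at P-2: h = z + ψ = -176.32 + 47.30 = -129.02 m.
Total head at P-5: h = -133.90 m (water level in the piezometer is the total head).
Head difference: h(P-2) − h(P-5) = -129.02 − (-133.90) = 4.88 m.
Hydraulic gradient: i = |Δh| / L = 4.88 / 2356 = 0.00207.
Flow is from higher to lower head: from P-2 toward P-5, i.e. toward the east.

i ≈ 0.00207; groundwater flows toward the east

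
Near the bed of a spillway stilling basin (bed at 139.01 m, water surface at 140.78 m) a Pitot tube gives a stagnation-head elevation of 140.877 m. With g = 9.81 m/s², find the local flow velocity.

v ≈ 1.38 m/s

Near the bed, under hydrostatic conditions, the piezometric head (z + ψ) equals the free-surface elevation, 140.78 m.
Velocity head = total − piezometric = 140.877 − 140.78 = 0.097 m.
v = √(2g·h_v) = √(2 × 9.81 × 0.097) = 1.38 m/s.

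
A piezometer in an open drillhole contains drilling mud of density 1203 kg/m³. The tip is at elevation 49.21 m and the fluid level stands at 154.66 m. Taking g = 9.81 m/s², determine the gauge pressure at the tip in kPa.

Pressure head ψ = h − z = 154.66 − 49.21 = 105.45 m.
P = ρgψ = 1203 × 9.81 × 105.45 = 1244461 Pa ≈ 1240 kPa.

P ≈ 1240 kPa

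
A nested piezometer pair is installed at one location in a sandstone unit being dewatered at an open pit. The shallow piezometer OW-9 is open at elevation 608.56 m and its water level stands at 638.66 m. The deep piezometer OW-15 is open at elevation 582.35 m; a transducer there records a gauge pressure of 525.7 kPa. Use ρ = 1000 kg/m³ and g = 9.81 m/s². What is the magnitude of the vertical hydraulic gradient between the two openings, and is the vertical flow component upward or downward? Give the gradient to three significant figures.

|i_v| ≈ 0.104; vertical flow is downward

Total head at OW-9: h = 638.66 m (water level in the standpipe).
Pressure head at OW-15: ψ = P/(ρg) = 525.7×1000 / (1000 × 9.81) = 53.59 m.
Total head at OW-15: h = z + ψ = 582.35 + 53.59 = 635.94 m.
Δh = h(OW-9) − h(OW-15) = 638.66 − 635.94 = 2.72 m.
Vertical separation Δz = 608.56 − 582.35 = 26.21 m.
|i_v| = |Δh| / Δz = 2.72 / 26.21 = 0.104.
Head is higher in the shallow piezometer, so vertical flow is downward (recharge condition).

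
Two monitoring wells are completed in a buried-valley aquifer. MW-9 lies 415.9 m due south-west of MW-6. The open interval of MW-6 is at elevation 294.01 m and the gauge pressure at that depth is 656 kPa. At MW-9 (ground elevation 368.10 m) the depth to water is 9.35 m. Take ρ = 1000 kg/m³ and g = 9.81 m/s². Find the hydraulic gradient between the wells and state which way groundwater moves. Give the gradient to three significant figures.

Pressure head at MW-6: ψ = P/(ρg) = 656×1000 / (1000 × 9.81) = 66.87 m.
Total head at MW-6: h = z + ψ = 294.01 + 66.87 = 360.88 m.
Total head at MW-9: h = 368.10 − 9.35 = 358.75 m.
Head difference: h(MW-6) − h(MW-9) = 360.88 − 358.75 = 2.13 m.
Hydraulic gradient: i = |Δh| / L = 2.13 / 415.9 = 0.00512.
Flow is from higher to lower head: from MW-6 toward MW-9, i.e. toward the south-west.

i ≈ 0.00512; groundwater flows toward the south-west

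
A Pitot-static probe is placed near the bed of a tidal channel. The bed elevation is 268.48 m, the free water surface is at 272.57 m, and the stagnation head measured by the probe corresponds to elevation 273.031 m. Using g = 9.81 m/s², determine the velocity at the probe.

v ≈ 3.01 m/s

Near the bed, under hydrostatic conditions, the piezometric head (z + ψ) equals the free-surface elevation, 272.57 m.
Velocity head = total − piezometric = 273.031 − 272.57 = 0.461 m.
v = √(2g·h_v) = √(2 × 9.81 × 0.461) = 3.01 m/s.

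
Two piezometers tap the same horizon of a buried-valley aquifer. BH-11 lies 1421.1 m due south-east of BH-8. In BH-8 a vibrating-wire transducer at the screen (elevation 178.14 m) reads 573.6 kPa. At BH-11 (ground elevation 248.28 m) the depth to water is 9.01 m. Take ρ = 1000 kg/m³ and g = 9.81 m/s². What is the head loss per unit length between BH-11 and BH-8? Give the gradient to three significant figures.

Pressure head at BH-8: ψ = P/(ρg) = 573.6×1000 / (1000 × 9.81) = 58.47 m.
Total head at BH-8: h = z + ψ = 178.14 + 58.47 = 236.61 m.
Total head at BH-11: h = 248.28 − 9.01 = 239.27 m.
Head difference: h(BH-8) − h(BH-11) = 236.61 − 239.27 = -2.66 m.
Hydraulic gradient: i = |Δh| / L = 2.66 / 1421.1 = 0.00187.

i ≈ 0.00187 m/m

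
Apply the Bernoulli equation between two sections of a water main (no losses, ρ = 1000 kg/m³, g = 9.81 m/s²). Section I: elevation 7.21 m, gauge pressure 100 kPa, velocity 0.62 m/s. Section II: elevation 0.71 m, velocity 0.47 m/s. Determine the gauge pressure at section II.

P₂ ≈ 164 kPa

Pressure head at I: ψ₁ = P₁/(ρg) = 100×1000 / (1000 × 9.81) = 10.19 m.
Velocity heads: v₁²/2g = 0.62²/19.62 = 0.020 m; v₂²/2g = 0.47²/19.62 = 0.011 m.
Total head H = z₁ + ψ₁ + v₁²/2g = 7.21 + 10.19 + 0.020 = 17.42 m.
ψ₂ = H − z₂ − v₂²/2g = 17.42 − 0.71 − 0.011 = 16.70 m.
P₂ = ρgψ₂ = 1000 × 9.81 × 16.70 ≈ 164 kPa.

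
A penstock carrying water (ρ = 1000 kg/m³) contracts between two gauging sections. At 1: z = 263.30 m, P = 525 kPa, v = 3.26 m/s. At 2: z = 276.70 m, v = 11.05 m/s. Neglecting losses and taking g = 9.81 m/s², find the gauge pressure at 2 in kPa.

P₂ ≈ 338 kPa

Pressure head at 1: ψ₁ = P₁/(ρg) = 525×1000 / (1000 × 9.81) = 53.52 m.
Velocity heads: v₁²/2g = 3.26²/19.62 = 0.542 m; v₂²/2g = 11.05²/19.62 = 6.223 m.
Total head H = z₁ + ψ₁ + v₁²/2g = 263.30 + 53.52 + 0.542 = 317.36 m.
ψ₂ = H − z₂ − v₂²/2g = 317.36 − 276.70 − 6.223 = 34.44 m.
P₂ = ρgψ₂ = 1000 × 9.81 × 34.44 ≈ 338 kPa.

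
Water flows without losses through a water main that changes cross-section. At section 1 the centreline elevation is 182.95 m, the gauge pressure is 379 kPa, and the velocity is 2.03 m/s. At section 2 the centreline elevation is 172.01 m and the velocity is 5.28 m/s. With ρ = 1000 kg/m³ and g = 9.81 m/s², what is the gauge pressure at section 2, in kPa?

Pressure head at 1: ψ₁ = P₁/(ρg) = 379×1000 / (1000 × 9.81) = 38.63 m.
Velocity heads: v₁²/2g = 2.03²/19.62 = 0.210 m; v₂²/2g = 5.28²/19.62 = 1.421 m.
Total head H = z₁ + ψ₁ + v₁²/2g = 182.95 + 38.63 + 0.210 = 221.79 m.
ψ₂ = H − z₂ − v₂²/2g = 221.79 − 172.01 − 1.421 = 48.36 m.
P₂ = ρgψ₂ = 1000 × 9.81 × 48.36 ≈ 474 kPa.

P₂ ≈ 474 kPa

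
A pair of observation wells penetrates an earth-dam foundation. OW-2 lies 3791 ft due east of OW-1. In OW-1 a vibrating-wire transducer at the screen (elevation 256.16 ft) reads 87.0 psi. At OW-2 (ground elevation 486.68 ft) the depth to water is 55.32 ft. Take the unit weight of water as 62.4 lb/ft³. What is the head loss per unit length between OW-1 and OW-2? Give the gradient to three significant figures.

i ≈ 0.00674 ft/ft

Pressure head at OW-1: ψ = 144·P/γ = 144 × 87.0 / 62.4 = 200.77 ft.
Total head at OW-1: h = z + ψ = 256.16 + 200.77 = 456.93 ft.
Total head at OW-2: h = 486.68 − 55.32 = 431.36 ft.
Head difference: h(OW-1) − h(OW-2) = 456.93 − 431.36 = 25.57 ft.
Hydraulic gradient: i = |Δh| / L = 25.57 / 3791 = 0.00674.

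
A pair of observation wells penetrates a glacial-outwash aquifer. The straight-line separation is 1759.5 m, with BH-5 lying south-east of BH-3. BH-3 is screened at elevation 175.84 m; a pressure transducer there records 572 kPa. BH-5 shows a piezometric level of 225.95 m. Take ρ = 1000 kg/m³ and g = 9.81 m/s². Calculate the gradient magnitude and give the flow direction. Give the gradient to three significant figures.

i ≈ 0.00466; groundwater flows toward the south-east

Pressure head at BH-3: ψ = P/(ρg) = 572×1000 / (1000 × 9.81) = 58.31 m.
Total head at BH-3: h = z + ψ = 175.84 + 58.31 = 234.15 m.
Total head at BH-5: h = 225.95 m (water level in the piezometer is the total head).
Head difference: h(BH-3) − h(BH-5) = 234.15 − 225.95 = 8.20 m.
Hydraulic gradient: i = |Δh| / L = 8.20 / 1759.5 = 0.00466.
Flow is from higher to lower head: from BH-3 toward BH-5, i.e. toward the south-east.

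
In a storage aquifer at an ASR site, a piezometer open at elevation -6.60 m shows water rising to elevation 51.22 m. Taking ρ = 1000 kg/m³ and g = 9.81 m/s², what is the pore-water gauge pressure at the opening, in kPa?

Pressure head ψ = h − z = 51.22 − (-6.60) = 57.82 m.
P = ρgψ = 1000 × 9.81 × 57.82 = 567214 Pa ≈ 567 kPa.

P ≈ 567 kPa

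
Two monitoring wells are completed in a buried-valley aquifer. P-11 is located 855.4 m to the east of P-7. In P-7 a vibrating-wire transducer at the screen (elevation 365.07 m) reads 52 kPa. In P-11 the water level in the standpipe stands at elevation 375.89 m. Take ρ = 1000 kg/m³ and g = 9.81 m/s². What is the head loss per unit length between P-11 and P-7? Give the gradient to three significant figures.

Pressure head at P-7: ψ = P/(ρg) = 52×1000 / (1000 × 9.81) = 5.30 m.
Total head at P-7: h = z + ψ = 365.07 + 5.30 = 370.37 m.
Total head at P-11: h = 375.89 m (water level in the piezometer is the total head).
Head difference: h(P-7) − h(P-11) = 370.37 − 375.89 = -5.52 m.
Hydraulic gradient: i = |Δh| / L = 5.52 / 855.4 = 0.00645.

i ≈ 0.00645 m/m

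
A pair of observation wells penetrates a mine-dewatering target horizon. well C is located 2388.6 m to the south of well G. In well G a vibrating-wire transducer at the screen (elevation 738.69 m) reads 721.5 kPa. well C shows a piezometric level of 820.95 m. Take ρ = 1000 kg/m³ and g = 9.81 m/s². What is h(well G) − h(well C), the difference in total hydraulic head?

Δh ≈ -8.71 m

Pressure head at well G: ψ = P/(ρg) = 721.5×1000 / (1000 × 9.81) = 73.55 m.
Total head at well G: h = z + ψ = 738.69 + 73.55 = 812.24 m.
Total head at well C: h = 820.95 m (water level in the piezometer is the total head).
Head difference: h(well G) − h(well C) = 812.24 − 820.95 = -8.71 m.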